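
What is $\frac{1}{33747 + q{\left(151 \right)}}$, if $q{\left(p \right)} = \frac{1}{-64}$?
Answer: $\frac{64}{2159807} \approx 2.9632 \cdot 10^{-5}$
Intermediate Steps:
$q{\left(p \right)} = - \frac{1}{64}$
$\frac{1}{33747 + q{\left(151 \right)}} = \frac{1}{33747 - \frac{1}{64}} = \frac{1}{\frac{2159807}{64}} = \frac{64}{2159807}$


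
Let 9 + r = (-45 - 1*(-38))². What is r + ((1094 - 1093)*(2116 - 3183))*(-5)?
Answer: 5375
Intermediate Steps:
r = 40 (r = -9 + (-45 - 1*(-38))² = -9 + (-45 + 38)² = -9 + (-7)² = -9 + 49 = 40)
r + ((1094 - 1093)*(2116 - 3183))*(-5) = 40 + ((1094 - 1093)*(2116 - 3183))*(-5) = 40 + (1*(-1067))*(-5) = 40 - 1067*(-5) = 40 + 5335 = 5375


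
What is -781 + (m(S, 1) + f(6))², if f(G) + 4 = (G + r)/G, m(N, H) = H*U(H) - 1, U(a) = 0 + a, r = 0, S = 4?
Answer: -772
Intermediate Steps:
U(a) = a
m(N, H) = -1 + H² (m(N, H) = H*H - 1 = H² - 1 = -1 + H²)
f(G) = -3 (f(G) = -4 + (G + 0)/G = -4 + G/G = -4 + 1 = -3)
-781 + (m(S, 1) + f(6))² = -781 + ((-1 + 1²) - 3)² = -781 + ((-1 + 1) - 3)² = -781 + (0 - 3)² = -781 + (-3)² = -781 + 9 = -772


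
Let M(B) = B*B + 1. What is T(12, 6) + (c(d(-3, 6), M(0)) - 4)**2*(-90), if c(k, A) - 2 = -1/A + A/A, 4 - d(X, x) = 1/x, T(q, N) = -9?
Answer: -369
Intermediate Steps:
M(B) = 1 + B**2 (M(B) = B**2 + 1 = 1 + B**2)
d(X, x) = 4 - 1/x
c(k, A) = 3 - 1/A (c(k, A) = 2 + (-1/A + A/A) = 2 + (-1/A + 1) = 2 + (1 - 1/A) = 3 - 1/A)
T(12, 6) + (c(d(-3, 6), M(0)) - 4)**2*(-90) = -9 + ((3 - 1/(1 + 0**2)) - 4)**2*(-90) = -9 + ((3 - 1/(1 + 0)) - 4)**2*(-90) = -9 + ((3 - 1/1) - 4)**2*(-90) = -9 + ((3 - 1*1) - 4)**2*(-90) = -9 + ((3 - 1) - 4)**2*(-90) = -9 + (2 - 4)**2*(-90) = -9 + (-2)**2*(-90) = -9 + 4*(-90) = -9 - 360 = -369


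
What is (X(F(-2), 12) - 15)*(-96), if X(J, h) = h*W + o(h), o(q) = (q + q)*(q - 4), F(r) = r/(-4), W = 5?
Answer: -22752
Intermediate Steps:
F(r) = -r/4 (F(r) = r*(-¼) = -r/4)
o(q) = 2*q*(-4 + q) (o(q) = (2*q)*(-4 + q) = 2*q*(-4 + q))
X(J, h) = 5*h + 2*h*(-4 + h) (X(J, h) = h*5 + 2*h*(-4 + h) = 5*h + 2*h*(-4 + h))
(X(F(-2), 12) - 15)*(-96) = (12*(-3 + 2*12) - 15)*(-96) = (12*(-3 + 24) - 15)*(-96) = (12*21 - 15)*(-96) = (252 - 15)*(-96) = 237*(-96) = -22752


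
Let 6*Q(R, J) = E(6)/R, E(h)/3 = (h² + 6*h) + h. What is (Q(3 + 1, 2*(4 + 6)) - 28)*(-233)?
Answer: 17009/4 ≈ 4252.3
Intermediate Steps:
E(h) = 3*h² + 21*h (E(h) = 3*((h² + 6*h) + h) = 3*(h² + 7*h) = 3*h² + 21*h)
Q(R, J) = 39/R (Q(R, J) = ((3*6*(7 + 6))/R)/6 = ((3*6*13)/R)/6 = (234/R)/6 = 39/R)
(Q(3 + 1, 2*(4 + 6)) - 28)*(-233) = (39/(3 + 1) - 28)*(-233) = (39/4 - 28)*(-233) = -73/4*(-233) = 17009/4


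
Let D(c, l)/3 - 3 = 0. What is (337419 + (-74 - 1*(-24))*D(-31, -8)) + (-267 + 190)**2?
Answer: 342898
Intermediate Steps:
D(c, l) = 9 (D(c, l) = 9 + 3*0 = 9 + 0 = 9)
(337419 + (-74 - 1*(-24))*D(-31, -8)) + (-267 + 190)**2 = (337419 + (-74 - 1*(-24))*9) + (-267 + 190)**2 = (337419 + (-74 + 24)*9) + (-77)**2 = (337419 - 50*9) + 5929 = (337419 - 450) + 5929 = 336969 + 5929 = 342898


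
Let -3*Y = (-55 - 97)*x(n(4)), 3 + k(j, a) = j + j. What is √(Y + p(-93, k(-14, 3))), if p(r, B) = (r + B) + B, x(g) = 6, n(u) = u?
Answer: √149 ≈ 12.207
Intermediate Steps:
k(j, a) = -3 + 2*j (k(j, a) = -3 + (j + j) = -3 + 2*j)
Y = 304 (Y = -(-55 - 97)*6/3 = -(-152)*6/3 = -⅓*(-912) = 304)
p(r, B) = r + 2*B (p(r, B) = (B + r) + B = r + 2*B)
√(Y + p(-93, k(-14, 3))) = √(304 + (-93 + 2*(-3 + 2*(-14)))) = √(304 + (-93 + 2*(-3 - 28))) = √(304 + (-93 + 2*(-31))) = √(304 + (-93 - 62)) = √(304 - 155) = √149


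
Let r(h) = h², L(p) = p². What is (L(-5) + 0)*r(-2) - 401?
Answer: -301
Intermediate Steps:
(L(-5) + 0)*r(-2) - 401 = ((-5)² + 0)*(-2)² - 401 = (25 + 0)*4 - 401 = 25*4 - 401 = 100 - 401 = -301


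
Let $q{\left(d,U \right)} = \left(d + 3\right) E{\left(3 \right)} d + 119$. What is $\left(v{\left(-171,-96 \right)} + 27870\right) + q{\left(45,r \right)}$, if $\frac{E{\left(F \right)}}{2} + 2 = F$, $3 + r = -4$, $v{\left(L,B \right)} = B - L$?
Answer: $32384$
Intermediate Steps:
$r = -7$ ($r = -3 - 4 = -7$)
$E{\left(F \right)} = -4 + 2 F$
$q{\left(d,U \right)} = 119 + d \left(6 + 2 d\right)$ ($q{\left(d,U \right)} = \left(d + 3\right) \left(-4 + 2 \cdot 3\right) d + 119 = \left(3 + d\right) \left(-4 + 6\right) d + 119 = \left(3 + d\right) 2 d + 119 = \left(6 + 2 d\right) d + 119 = d \left(6 + 2 d\right) + 119 = 119 + d \left(6 + 2 d\right)$)
$\left(v{\left(-171,-96 \right)} + 27870\right) + q{\left(45,r \right)} = \left(\left(-96 - -171\right) + 27870\right) + \left(119 + 2 \cdot 45^{2} + 6 \cdot 45\right) = \left(\left(-96 + 171\right) + 27870\right) + \left(119 + 2 \cdot 2025 + 270\right) = \left(75 + 27870\right) + \left(119 + 4050 + 270\right) = 27945 + 4439 = 32384$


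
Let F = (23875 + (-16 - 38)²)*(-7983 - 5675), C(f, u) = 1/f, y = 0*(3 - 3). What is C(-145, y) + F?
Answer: -53057164311/145 ≈ -3.6591e+8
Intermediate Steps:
y = 0 (y = 0*0 = 0)
F = -365911478 (F = (23875 + (-54)²)*(-13658) = (23875 + 2916)*(-13658) = 26791*(-13658) = -365911478)
C(-145, y) + F = 1/(-145) - 365911478 = -1/145 - 365911478 = -53057164311/145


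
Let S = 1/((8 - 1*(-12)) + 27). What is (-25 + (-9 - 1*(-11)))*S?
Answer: -23/47 ≈ -0.48936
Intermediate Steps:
S = 1/47 (S = 1/((8 + 12) + 27) = 1/(20 + 27) = 1/47 ≈ 0.021277)
(-25 + (-9 - 1*(-11)))*S = (-25 + (-9 - 1*(-11)))*(1/47) = (-25 + (-9 + 11))*(1/47) = (-25 + 2)*(1/47) = -23*1/47 = -23/47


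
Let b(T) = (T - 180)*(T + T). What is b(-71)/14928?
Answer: 17821/7464 ≈ 2.3876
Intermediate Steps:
b(T) = 2*T*(-180 + T) (b(T) = (-180 + T)*(2*T) = 2*T*(-180 + T))
b(-71)/14928 = (2*(-71)*(-180 - 71))/14928 = (2*(-71)*(-251))*(1/14928) = 35642*(1/14928) = 17821/7464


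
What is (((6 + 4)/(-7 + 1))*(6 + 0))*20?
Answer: -200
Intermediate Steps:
(((6 + 4)/(-7 + 1))*(6 + 0))*20 = ((10/(-6))*6)*20 = ((10*(-1/6))*6)*20 = -5/3*6*20 = -10*20 = -200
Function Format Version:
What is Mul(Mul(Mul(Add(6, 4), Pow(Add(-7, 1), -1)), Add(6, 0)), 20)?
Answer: -200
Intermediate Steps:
Mul(Mul(Mul(Add(6, 4), Pow(Add(-7, 1), -1)), Add(6, 0)), 20) = Mul(Mul(Mul(10, Pow(-6, -1)), 6), 20) = Mul(Mul(Mul(10, Rational(-1, 6)), 6), 20) = Mul(Mul(Rational(-5, 3), 6), 20) = Mul(-10, 20) = -200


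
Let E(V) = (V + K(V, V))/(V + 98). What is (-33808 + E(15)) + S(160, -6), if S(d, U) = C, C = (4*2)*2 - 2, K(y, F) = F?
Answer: -3818692/113 ≈ -33794.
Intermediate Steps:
C = 14 (C = 8*2 - 2 = 16 - 2 = 14)
S(d, U) = 14
E(V) = 2*V/(98 + V) (E(V) = (V + V)/(V + 98) = (2*V)/(98 + V) = 2*V/(98 + V))
(-33808 + E(15)) + S(160, -6) = (-33808 + 2*15/(98 + 15)) + 14 = (-33808 + 2*15/113) + 14 = (-33808 + 2*15*(1/113)) + 14 = (-33808 + 30/113) + 14 = -3820274/113 + 14 = -3818692/113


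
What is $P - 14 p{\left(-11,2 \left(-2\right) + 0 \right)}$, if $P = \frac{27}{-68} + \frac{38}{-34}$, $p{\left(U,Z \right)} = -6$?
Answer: $\frac{5609}{68} \approx 82.485$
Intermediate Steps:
$P = - \frac{103}{68}$ ($P = 27 \left(- \frac{1}{68}\right) + 38 \left(- \frac{1}{34}\right) = - \frac{27}{68} - \frac{19}{17} = - \frac{103}{68} \approx -1.5147$)
$P - 14 p{\left(-11,2 \left(-2\right) + 0 \right)} = - \frac{103}{68} - -84 = - \frac{103}{68} + 84 = \frac{5609}{68}$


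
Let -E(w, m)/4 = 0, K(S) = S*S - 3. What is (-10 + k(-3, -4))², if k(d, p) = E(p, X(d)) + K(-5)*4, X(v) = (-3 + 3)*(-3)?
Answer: 6084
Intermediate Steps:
K(S) = -3 + S² (K(S) = S² - 3 = -3 + S²)
X(v) = 0 (X(v) = 0*(-3) = 0)
E(w, m) = 0 (E(w, m) = -4*0 = 0)
k(d, p) = 88 (k(d, p) = 0 + (-3 + (-5)²)*4 = 0 + (-3 + 25)*4 = 0 + 22*4 = 0 + 88 = 88)
(-10 + k(-3, -4))² = (-10 + 88)² = 78² = 6084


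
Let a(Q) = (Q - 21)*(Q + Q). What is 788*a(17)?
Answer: -107168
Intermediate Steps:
a(Q) = 2*Q*(-21 + Q) (a(Q) = (-21 + Q)*(2*Q) = 2*Q*(-21 + Q))
788*a(17) = 788*(2*17*(-21 + 17)) = 788*(2*17*(-4)) = 788*(-136) = -107168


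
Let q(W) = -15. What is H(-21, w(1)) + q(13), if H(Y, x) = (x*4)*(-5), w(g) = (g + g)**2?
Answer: -95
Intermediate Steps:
w(g) = 4*g**2 (w(g) = (2*g)**2 = 4*g**2)
H(Y, x) = -20*x (H(Y, x) = (4*x)*(-5) = -20*x)
H(-21, w(1)) + q(13) = -80*1**2 - 15 = -80 - 15 = -95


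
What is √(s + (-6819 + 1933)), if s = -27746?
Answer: 2*I*√8158 ≈ 180.64*I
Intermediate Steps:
√(s + (-6819 + 1933)) = √(-27746 + (-6819 + 1933)) = √(-27746 - 4886) = √(-32632) = 2*I*√8158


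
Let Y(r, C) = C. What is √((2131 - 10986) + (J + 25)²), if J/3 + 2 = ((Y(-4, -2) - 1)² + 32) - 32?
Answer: I*√6739 ≈ 82.091*I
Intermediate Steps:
J = 21 (J = -6 + 3*(((-2 - 1)² + 32) - 32) = -6 + 3*(((-3)² + 32) - 32) = -6 + 3*((9 + 32) - 32) = -6 + 3*(41 - 32) = -6 + 3*9 = -6 + 27 = 21)
√((2131 - 10986) + (J + 25)²) = √((2131 - 10986) + (21 + 25)²) = √(-8855 + 46²) = √(-8855 + 2116) = √(-6739) = I*√6739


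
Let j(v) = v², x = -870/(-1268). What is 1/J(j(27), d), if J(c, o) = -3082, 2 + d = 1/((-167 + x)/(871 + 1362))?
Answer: -1/3082 ≈ -0.00032446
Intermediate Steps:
x = 435/634 (x = -870*(-1/1268) = 435/634 ≈ 0.68612)
d = -1626608/105443 (d = -2 + 1/((-167 + 435/634)/(871 + 1362)) = -2 + 1/(-105443/634/2233) = -2 + 1/(-105443/634*1/2233) = -2 + 1/(-105443/1415722) = -2 - 1415722/105443 = -1626608/105443 ≈ -15.426)
1/J(j(27), d) = 1/(-3082) = -1/3082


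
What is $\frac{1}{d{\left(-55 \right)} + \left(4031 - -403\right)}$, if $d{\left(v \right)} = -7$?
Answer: $\frac{1}{4427} \approx 0.00022589$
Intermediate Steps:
$\frac{1}{d{\left(-55 \right)} + \left(4031 - -403\right)} = \frac{1}{-7 + \left(4031 - -403\right)} = \frac{1}{-7 + \left(4031 + 403\right)} = \frac{1}{-7 + 4434} = \frac{1}{4427}$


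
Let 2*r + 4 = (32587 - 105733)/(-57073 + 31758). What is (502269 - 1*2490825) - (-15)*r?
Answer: -10068101199/5063 ≈ -1.9886e+6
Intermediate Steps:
r = -14057/25315 (r = -2 + ((32587 - 105733)/(-57073 + 31758))/2 = -2 + (-73146/(-25315))/2 = -2 + (-73146*(-1/25315))/2 = -2 + (½)*(73146/25315) = -2 + 36573/25315 = -14057/25315 ≈ -0.55528)
(502269 - 1*2490825) - (-15)*r = (502269 - 1*2490825) - (-15)*(-14057)/25315 = (502269 - 2490825) - 1*42171/5063 = -1988556 - 42171/5063 = -10068101199/5063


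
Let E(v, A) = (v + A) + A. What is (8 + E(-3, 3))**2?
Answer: 121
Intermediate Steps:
E(v, A) = v + 2*A (E(v, A) = (A + v) + A = v + 2*A)
(8 + E(-3, 3))**2 = (8 + (-3 + 2*3))**2 = (8 + (-3 + 6))**2 = (8 + 3)**2 = 11**2 = 121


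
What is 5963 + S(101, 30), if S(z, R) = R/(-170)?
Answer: 101368/17 ≈ 5962.8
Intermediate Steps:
S(z, R) = -R/170
5963 + S(101, 30) = 5963 - 1/170*30 = 5963 - 3/17 = 101368/17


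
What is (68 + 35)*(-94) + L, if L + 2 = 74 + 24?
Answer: -9586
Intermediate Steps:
L = 96 (L = -2 + (74 + 24) = -2 + 98 = 96)
(68 + 35)*(-94) + L = (68 + 35)*(-94) + 96 = 103*(-94) + 96 = -9682 + 96 = -9586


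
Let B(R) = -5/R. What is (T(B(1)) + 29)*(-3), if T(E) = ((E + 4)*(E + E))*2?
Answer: -147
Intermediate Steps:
T(E) = 4*E*(4 + E) (T(E) = ((4 + E)*(2*E))*2 = (2*E*(4 + E))*2 = 4*E*(4 + E))
(T(B(1)) + 29)*(-3) = (4*(-5/1)*(4 - 5/1) + 29)*(-3) = (4*(-5*1)*(4 - 5*1) + 29)*(-3) = (4*(-5)*(4 - 5) + 29)*(-3) = (4*(-5)*(-1) + 29)*(-3) = (20 + 29)*(-3) = 49*(-3) = -147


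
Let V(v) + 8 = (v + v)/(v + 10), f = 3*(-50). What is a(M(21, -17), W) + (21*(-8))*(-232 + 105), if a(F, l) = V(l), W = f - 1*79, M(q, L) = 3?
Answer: 4671290/219 ≈ 21330.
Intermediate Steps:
f = -150
V(v) = -8 + 2*v/(10 + v) (V(v) = -8 + (v + v)/(v + 10) = -8 + (2*v)/(10 + v) = -8 + 2*v/(10 + v))
W = -229 (W = -150 - 1*79 = -150 - 79 = -229)
a(F, l) = 2*(-40 - 3*l)/(10 + l)
a(M(21, -17), W) + (21*(-8))*(-232 + 105) = 2*(-40 - 3*(-229))/(10 - 229) + (21*(-8))*(-232 + 105) = 2*(-40 + 687)/(-219) - 168*(-127) = 2*(-1/219)*647 + 21336 = -1294/219 + 21336 = 4671290/219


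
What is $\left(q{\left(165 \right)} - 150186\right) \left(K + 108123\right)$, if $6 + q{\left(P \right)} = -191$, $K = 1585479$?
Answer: $-254688949566$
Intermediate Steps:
$q{\left(P \right)} = -197$ ($q{\left(P \right)} = -6 - 191 = -197$)
$\left(q{\left(165 \right)} - 150186\right) \left(K + 108123\right) = \left(-197 - 150186\right) \left(1585479 + 108123\right) = \left(-150383\right) 1693602 = -254688949566$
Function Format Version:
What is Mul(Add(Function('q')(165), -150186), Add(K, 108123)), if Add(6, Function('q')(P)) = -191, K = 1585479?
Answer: -254688949566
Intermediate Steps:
Function('q')(P) = -197 (Function('q')(P) = Add(-6, -191) = -197)
Mul(Add(Function('q')(165), -150186), Add(K, 108123)) = Mul(Add(-197, -150186), Add(1585479, 108123)) = Mul(-150383, 1693602) = -254688949566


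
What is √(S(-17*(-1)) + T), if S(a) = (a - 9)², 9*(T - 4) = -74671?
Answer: I*√74059/3 ≈ 90.713*I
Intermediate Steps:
T = -74635/9 (T = 4 + (⅑)*(-74671) = 4 - 74671/9 = -74635/9 ≈ -8292.8)
S(a) = (-9 + a)²
√(S(-17*(-1)) + T) = √((-9 - 17*(-1))² - 74635/9) = √((-9 + 17)² - 74635/9) = √(8² - 74635/9) = √(64 - 74635/9) = √(-74059/9) = I*√74059/3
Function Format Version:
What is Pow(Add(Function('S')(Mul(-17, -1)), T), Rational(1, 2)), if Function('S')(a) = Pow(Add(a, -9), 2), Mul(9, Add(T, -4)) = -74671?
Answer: Mul(Rational(1, 3), I, Pow(74059, Rational(1, 2))) ≈ Mul(90.713, I)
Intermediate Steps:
T = Rational(-74635, 9) (T = Add(4, Mul(Rational(1, 9), -74671)) = Add(4, Rational(-74671, 9)) = Rational(-74635, 9) ≈ -8292.8)
Function('S')(a) = Pow(Add(-9, a), 2)
Pow(Add(Function('S')(Mul(-17, -1)), T), Rational(1, 2)) = Pow(Add(Pow(Add(-9, Mul(-17, -1)), 2), Rational(-74635, 9)), Rational(1, 2)) = Pow(Add(Pow(Add(-9, 17), 2), Rational(-74635, 9)), Rational(1, 2)) = Pow(Add(Pow(8, 2), Rational(-74635, 9)), Rational(1, 2)) = Pow(Add(64, Rational(-74635, 9)), Rational(1, 2)) = Pow(Rational(-74059, 9), Rational(1, 2)) = Mul(Rational(1, 3), I, Pow(74059, Rational(1, 2)))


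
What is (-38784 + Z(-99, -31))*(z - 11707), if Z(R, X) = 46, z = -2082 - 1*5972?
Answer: 765501618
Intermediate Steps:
z = -8054 (z = -2082 - 5972 = -8054)
(-38784 + Z(-99, -31))*(z - 11707) = (-38784 + 46)*(-8054 - 11707) = -38738*(-19761) = 765501618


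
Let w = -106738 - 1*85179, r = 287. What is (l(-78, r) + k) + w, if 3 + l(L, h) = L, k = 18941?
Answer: -173057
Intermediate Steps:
l(L, h) = -3 + L
w = -191917 (w = -106738 - 85179 = -191917)
(l(-78, r) + k) + w = ((-3 - 78) + 18941) - 191917 = (-81 + 18941) - 191917 = 18860 - 191917 = -173057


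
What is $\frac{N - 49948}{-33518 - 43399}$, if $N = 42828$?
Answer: $\frac{7120}{76917} \approx 0.092567$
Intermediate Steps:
$\frac{N - 49948}{-33518 - 43399} = \frac{42828 - 49948}{-33518 - 43399} = - \frac{7120}{-76917} = \left(-7120\right) \left(- \frac{1}{76917}\right) = \frac{7120}{76917}$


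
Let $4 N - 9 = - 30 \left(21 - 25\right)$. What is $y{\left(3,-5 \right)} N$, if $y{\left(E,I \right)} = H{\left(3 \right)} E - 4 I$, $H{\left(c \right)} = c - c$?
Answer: $645$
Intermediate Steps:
$H{\left(c \right)} = 0$
$y{\left(E,I \right)} = - 4 I$ ($y{\left(E,I \right)} = 0 E - 4 I = 0 - 4 I = - 4 I$)
$N = \frac{129}{4}$ ($N = \frac{9}{4} + \frac{\left(-30\right) \left(21 - 25\right)}{4} = \frac{9}{4} + \frac{\left(-30\right) \left(-4\right)}{4} = \frac{9}{4} + \frac{1}{4} \cdot 120 = \frac{9}{4} + 30 = \frac{129}{4} \approx 32.25$)
$y{\left(3,-5 \right)} N = \left(-4\right) \left(-5\right) \frac{129}{4} = 20 \cdot \frac{129}{4} = 645$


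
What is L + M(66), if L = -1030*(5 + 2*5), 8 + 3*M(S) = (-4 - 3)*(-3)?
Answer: -46337/3 ≈ -15446.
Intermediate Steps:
M(S) = 13/3 (M(S) = -8/3 + ((-4 - 3)*(-3))/3 = -8/3 + (-7*(-3))/3 = -8/3 + (1/3)*21 = -8/3 + 7 = 13/3)
L = -15450 (L = -1030*(5 + 10) = -1030*15 = -15450)
L + M(66) = -15450 + 13/3 = -46337/3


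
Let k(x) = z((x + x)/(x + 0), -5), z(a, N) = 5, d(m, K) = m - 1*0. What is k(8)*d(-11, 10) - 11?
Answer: -66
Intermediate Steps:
d(m, K) = m (d(m, K) = m + 0 = m)
k(x) = 5
k(8)*d(-11, 10) - 11 = 5*(-11) - 11 = -55 - 11 = -66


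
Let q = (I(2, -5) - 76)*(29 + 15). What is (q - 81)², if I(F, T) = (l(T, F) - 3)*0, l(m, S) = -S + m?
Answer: 11730625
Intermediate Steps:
l(m, S) = m - S
I(F, T) = 0 (I(F, T) = ((T - F) - 3)*0 = (-3 + T - F)*0 = 0)
q = -3344 (q = (0 - 76)*(29 + 15) = -76*44 = -3344)
(q - 81)² = (-3344 - 81)² = (-3425)² = 11730625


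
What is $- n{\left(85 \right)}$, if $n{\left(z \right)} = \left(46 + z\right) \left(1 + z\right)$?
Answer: $-11266$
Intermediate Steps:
$n{\left(z \right)} = \left(1 + z\right) \left(46 + z\right)$
$- n{\left(85 \right)} = - (46 + 85^{2} + 47 \cdot 85) = - (46 + 7225 + 3995) = \left(-1\right) 11266 = -11266$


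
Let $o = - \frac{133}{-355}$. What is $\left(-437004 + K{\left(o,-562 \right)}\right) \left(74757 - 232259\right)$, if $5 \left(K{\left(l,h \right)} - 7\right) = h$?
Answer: $\frac{344228023594}{5} \approx 6.8846 \cdot 10^{10}$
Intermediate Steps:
$o = \frac{133}{355}$ ($o = \left(-133\right) \left(- \frac{1}{355}\right) = \frac{133}{355} \approx 0.37465$)
$K{\left(l,h \right)} = 7 + \frac{h}{5}$
$\left(-437004 + K{\left(o,-562 \right)}\right) \left(74757 - 232259\right) = \left(-437004 + \left(7 + \frac{1}{5} \left(-562\right)\right)\right) \left(74757 - 232259\right) = \left(-437004 + \left(7 - \frac{562}{5}\right)\right) \left(-157502\right) = \left(-437004 - \frac{527}{5}\right) \left(-157502\right) = \left(- \frac{2185547}{5}\right) \left(-157502\right) = \frac{344228023594}{5}$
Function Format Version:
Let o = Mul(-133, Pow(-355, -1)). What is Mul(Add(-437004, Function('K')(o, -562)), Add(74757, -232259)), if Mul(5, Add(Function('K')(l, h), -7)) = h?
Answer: Rational(344228023594, 5) ≈ 6.8846e+10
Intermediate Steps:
o = Rational(133, 355) (o = Mul(-133, Rational(-1, 355)) = Rational(133, 355) ≈ 0.37465)
Function('K')(l, h) = Add(7, Mul(Rational(1, 5), h))
Mul(Add(-437004, Function('K')(o, -562)), Add(74757, -232259)) = Mul(Add(-437004, Add(7, Mul(Rational(1, 5), -562))), Add(74757, -232259)) = Mul(Add(-437004, Add(7, Rational(-562, 5))), -157502) = Mul(Add(-437004, Rational(-527, 5)), -157502) = Mul(Rational(-2185547, 5), -157502) = Rational(344228023594, 5)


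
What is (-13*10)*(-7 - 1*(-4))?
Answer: 390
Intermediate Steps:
(-13*10)*(-7 - 1*(-4)) = -130*(-7 + 4) = -130*(-3) = 390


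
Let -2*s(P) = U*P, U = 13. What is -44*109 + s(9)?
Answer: -9709/2 ≈ -4854.5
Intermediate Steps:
s(P) = -13*P/2
-44*109 + s(9) = -44*109 - 13/2*9 = -4796 - 117/2 = -9709/2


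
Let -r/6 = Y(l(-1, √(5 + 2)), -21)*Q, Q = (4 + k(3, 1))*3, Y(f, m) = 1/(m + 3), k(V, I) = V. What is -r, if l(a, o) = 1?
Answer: -7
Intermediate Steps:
Y(f, m) = 1/(3 + m)
Q = 21 (Q = (4 + 3)*3 = 7*3 = 21)
r = 7 (r = -6*21/(3 - 21) = -6*21/(-18) = -(-1)*21/3 = -6*(-7/6) = 7)
-r = -1*7 = -7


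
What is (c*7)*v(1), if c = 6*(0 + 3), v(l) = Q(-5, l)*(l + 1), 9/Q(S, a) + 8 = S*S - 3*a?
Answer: 162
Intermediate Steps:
Q(S, a) = 9/(-8 + S² - 3*a) (Q(S, a) = 9/(-8 + (S*S - 3*a)) = 9/(-8 + (S² - 3*a)) = 9/(-8 + S² - 3*a))
v(l) = -9*(1 + l)/(-17 + 3*l) (v(l) = (-9/(8 - 1*(-5)² + 3*l))*(l + 1) = (-9/(8 - 1*25 + 3*l))*(1 + l) = (-9/(8 - 25 + 3*l))*(1 + l) = (-9/(-17 + 3*l))*(1 + l) = -9*(1 + l)/(-17 + 3*l))
c = 18 (c = 6*3 = 18)
(c*7)*v(1) = (18*7)*(9*(-1 - 1*1)/(-17 + 3*1)) = 126*(9*(-1 - 1)/(-17 + 3)) = 126*(9*(-2)/(-14)) = 126*(9*(-1/14)*(-2)) = 126*(9/7) = 162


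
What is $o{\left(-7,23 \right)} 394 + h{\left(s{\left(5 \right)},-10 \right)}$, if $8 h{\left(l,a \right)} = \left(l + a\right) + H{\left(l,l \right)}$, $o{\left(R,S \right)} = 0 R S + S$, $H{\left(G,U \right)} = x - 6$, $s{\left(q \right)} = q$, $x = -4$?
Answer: $\frac{72481}{8} \approx 9060.1$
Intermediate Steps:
$H{\left(G,U \right)} = -10$ ($H{\left(G,U \right)} = -4 - 6 = -10$)
$o{\left(R,S \right)} = S$ ($o{\left(R,S \right)} = 0 S + S = 0 + S = S$)
$h{\left(l,a \right)} = - \frac{5}{4} + \frac{a}{8} + \frac{l}{8}$ ($h{\left(l,a \right)} = \frac{\left(l + a\right) - 10}{8} = \frac{\left(a + l\right) - 10}{8} = \frac{-10 + a + l}{8} = - \frac{5}{4} + \frac{a}{8} + \frac{l}{8}$)
$o{\left(-7,23 \right)} 394 + h{\left(s{\left(5 \right)},-10 \right)} = 23 \cdot 394 + \left(- \frac{5}{4} + \frac{1}{8} \left(-10\right) + \frac{1}{8} \cdot 5\right) = 9062 - \frac{15}{8} = \frac{72481}{8}$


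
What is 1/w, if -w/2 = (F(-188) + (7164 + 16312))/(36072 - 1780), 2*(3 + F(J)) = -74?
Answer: -8573/11718 ≈ -0.73161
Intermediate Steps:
F(J) = -40 (F(J) = -3 + (1/2)*(-74) = -3 - 37 = -40)
w = -11718/8573 (w = -2*(-40 + (7164 + 16312))/(36072 - 1780) = -2*(-40 + 23476)/34292 = -46872/34292 = -2*5859/8573 = -11718/8573 ≈ -1.3668)
1/w = 1/(-11718/8573) = -8573/11718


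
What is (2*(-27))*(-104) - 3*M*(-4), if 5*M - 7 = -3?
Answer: 28128/5 ≈ 5625.6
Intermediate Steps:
M = ⅘ (M = 7/5 + (⅕)*(-3) = 7/5 - ⅗ = ⅘ ≈ 0.80000)
(2*(-27))*(-104) - 3*M*(-4) = (2*(-27))*(-104) - 3*⅘*(-4) = -54*(-104) - 12/5*(-4) = 5616 + 48/5 = 28128/5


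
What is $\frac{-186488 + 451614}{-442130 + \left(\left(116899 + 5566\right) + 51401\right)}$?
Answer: $- \frac{132563}{134132} \approx -0.9883$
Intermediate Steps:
$\frac{-186488 + 451614}{-442130 + \left(\left(116899 + 5566\right) + 51401\right)} = \frac{265126}{-442130 + \left(122465 + 51401\right)} = \frac{265126}{-442130 + 173866} = \frac{265126}{-268264} = 265126 \left(- \frac{1}{268264}\right) = - \frac{132563}{134132}$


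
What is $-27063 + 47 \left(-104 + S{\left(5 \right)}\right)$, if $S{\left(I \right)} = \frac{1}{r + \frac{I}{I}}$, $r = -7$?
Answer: $- \frac{191753}{6} \approx -31959.0$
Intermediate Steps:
$S{\left(I \right)} = - \frac{1}{6}$ ($S{\left(I \right)} = \frac{1}{-7 + \frac{I}{I}} = \frac{1}{-7 + 1} = \frac{1}{-6} = - \frac{1}{6}$)
$-27063 + 47 \left(-104 + S{\left(5 \right)}\right) = -27063 + 47 \left(-104 - \frac{1}{6}\right) = -27063 + 47 \left(- \frac{625}{6}\right) = -27063 - \frac{29375}{6} = - \frac{191753}{6}$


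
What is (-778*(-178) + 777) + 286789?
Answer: 426050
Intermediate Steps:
(-778*(-178) + 777) + 286789 = (138484 + 777) + 286789 = 139261 + 286789 = 426050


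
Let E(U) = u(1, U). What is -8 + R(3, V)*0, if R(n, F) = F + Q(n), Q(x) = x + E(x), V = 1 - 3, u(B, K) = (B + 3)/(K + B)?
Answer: -8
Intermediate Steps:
u(B, K) = (3 + B)/(B + K)
E(U) = 4/(1 + U) (E(U) = (3 + 1)/(1 + U) = 4/(1 + U))
V = -2
Q(x) = x + 4/(1 + x)
R(n, F) = F + (4 + n*(1 + n))/(1 + n)
-8 + R(3, V)*0 = -8 + ((4 + (1 + 3)*(-2 + 3))/(1 + 3))*0 = -8 + ((4 + 4*1)/4)*0 = -8 + ((4 + 4)/4)*0 = -8 + ((1/4)*8)*0 = -8 + 2*0 = -8 + 0 = -8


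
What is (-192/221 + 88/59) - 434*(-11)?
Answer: 62256306/13039 ≈ 4774.6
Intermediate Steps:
(-192/221 + 88/59) - 434*(-11) = (-192*1/221 + 88*(1/59)) + 4774 = (-192/221 + 88/59) + 4774 = 8120/13039 + 4774 = 62256306/13039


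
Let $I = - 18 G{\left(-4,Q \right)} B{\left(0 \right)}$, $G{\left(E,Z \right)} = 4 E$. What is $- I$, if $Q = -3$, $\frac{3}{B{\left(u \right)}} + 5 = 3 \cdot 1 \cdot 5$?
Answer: $- \frac{432}{5} \approx -86.4$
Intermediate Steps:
$B{\left(u \right)} = \frac{3}{10}$ ($B{\left(u \right)} = \frac{3}{-5 + 3 \cdot 1 \cdot 5} = \frac{3}{-5 + 3 \cdot 5} = \frac{3}{-5 + 15} = \frac{3}{10}$)
$I = \frac{432}{5}$ ($I = - 18 \cdot 4 \left(-4\right) \frac{3}{10} = \left(-18\right) \left(-16\right) \frac{3}{10} = 288 \cdot \frac{3}{10} = \frac{432}{5} \approx 86.4$)
$- I = \left(-1\right) \frac{432}{5} = - \frac{432}{5}$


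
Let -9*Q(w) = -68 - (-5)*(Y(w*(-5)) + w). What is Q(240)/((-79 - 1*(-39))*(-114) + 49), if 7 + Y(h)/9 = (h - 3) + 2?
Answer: 53228/41481 ≈ 1.2832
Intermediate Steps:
Y(h) = -72 + 9*h (Y(h) = -63 + 9*((h - 3) + 2) = -63 + 9*((-3 + h) + 2) = -63 + 9*(-1 + h) = -63 + (-9 + 9*h) = -72 + 9*h)
Q(w) = 428/9 + 220*w/9 (Q(w) = -(-68 - (-5)*((-72 + 9*(w*(-5))) + w))/9 = -(-68 - (-5)*((-72 + 9*(-5*w)) + w))/9 = -(-68 - (-5)*((-72 - 45*w) + w))/9 = -(-68 - (-5)*(-72 - 44*w))/9 = -(-68 - (360 + 220*w))/9 = -(-68 + (-360 - 220*w))/9 = -(-428 - 220*w)/9 = 428/9 + 220*w/9)
Q(240)/((-79 - 1*(-39))*(-114) + 49) = (428/9 + (220/9)*240)/((-79 - 1*(-39))*(-114) + 49) = (428/9 + 17600/3)/((-79 + 39)*(-114) + 49) = 53228/(9*(-40*(-114) + 49)) = 53228/(9*(4560 + 49)) = (53228/9)/4609 = (53228/9)*(1/4609) = 53228/41481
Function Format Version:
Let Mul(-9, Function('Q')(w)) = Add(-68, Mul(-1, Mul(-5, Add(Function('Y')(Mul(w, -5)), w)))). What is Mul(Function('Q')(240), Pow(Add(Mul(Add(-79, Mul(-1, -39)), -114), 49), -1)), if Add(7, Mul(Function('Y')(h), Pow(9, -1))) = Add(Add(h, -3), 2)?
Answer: Rational(53228, 41481) ≈ 1.2832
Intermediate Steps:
Function('Y')(h) = Add(-72, Mul(9, h)) (Function('Y')(h) = Add(-63, Mul(9, Add(Add(h, -3), 2))) = Add(-63, Mul(9, Add(Add(-3, h), 2))) = Add(-63, Mul(9, Add(-1, h))) = Add(-63, Add(-9, Mul(9, h))) = Add(-72, Mul(9, h)))
Function('Q')(w) = Add(Rational(428, 9), Mul(Rational(220, 9), w)) (Function('Q')(w) = Mul(Rational(-1, 9), Add(-68, Mul(-1, Mul(-5, Add(Add(-72, Mul(9, Mul(w, -5))), w))))) = Mul(Rational(-1, 9), Add(-68, Mul(-1, Mul(-5, Add(Add(-72, Mul(9, Mul(-5, w))), w))))) = Mul(Rational(-1, 9), Add(-68, Mul(-1, Mul(-5, Add(Add(-72, Mul(-45, w)), w))))) = Mul(Rational(-1, 9), Add(-68, Mul(-1, Mul(-5, Add(-72, Mul(-44, w)))))) = Mul(Rational(-1, 9), Add(-68, Mul(-1, Add(360, Mul(220, w))))) = Mul(Rational(-1, 9), Add(-68, Add(-360, Mul(-220, w)))) = Mul(Rational(-1, 9), Add(-428, Mul(-220, w))) = Add(Rational(428, 9), Mul(Rational(220, 9), w)))
Mul(Function('Q')(240), Pow(Add(Mul(Add(-79, Mul(-1, -39)), -114), 49), -1)) = Mul(Add(Rational(428, 9), Mul(Rational(220, 9), 240)), Pow(Add(Mul(Add(-79, Mul(-1, -39)), -114), 49), -1)) = Mul(Add(Rational(428, 9), Rational(17600, 3)), Pow(Add(Mul(Add(-79, 39), -114), 49), -1)) = Mul(Rational(53228, 9), Pow(Add(Mul(-40, -114), 49), -1)) = Mul(Rational(53228, 9), Pow(Add(4560, 49), -1)) = Mul(Rational(53228, 9), Pow(4609, -1)) = Mul(Rational(53228, 9), Rational(1, 4609)) = Rational(53228, 41481)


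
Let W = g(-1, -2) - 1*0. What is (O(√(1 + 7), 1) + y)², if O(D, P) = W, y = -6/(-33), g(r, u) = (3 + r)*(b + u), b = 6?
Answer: 8100/121 ≈ 66.942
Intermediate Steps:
g(r, u) = (3 + r)*(6 + u)
y = 2/11 (y = -6*(-1/33) = 2/11 ≈ 0.18182)
W = 8 (W = (18 + 3*(-2) + 6*(-1) - 1*(-2)) - 1*0 = (18 - 6 - 6 + 2) + 0 = 8 + 0 = 8)
O(D, P) = 8
(O(√(1 + 7), 1) + y)² = (8 + 2/11)² = (90/11)² = 8100/121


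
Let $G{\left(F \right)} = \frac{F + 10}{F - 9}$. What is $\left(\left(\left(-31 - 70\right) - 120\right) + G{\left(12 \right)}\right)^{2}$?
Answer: $\frac{410881}{9} \approx 45653.0$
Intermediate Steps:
$G{\left(F \right)} = \frac{10 + F}{-9 + F}$
$\left(\left(\left(-31 - 70\right) - 120\right) + G{\left(12 \right)}\right)^{2} = \left(\left(\left(-31 - 70\right) - 120\right) + \frac{10 + 12}{-9 + 12}\right)^{2} = \left(\left(-101 - 120\right) + \frac{1}{3} \cdot 22\right)^{2} = \left(-221 + \frac{1}{3} \cdot 22\right)^{2} = \left(-221 + \frac{22}{3}\right)^{2} = \left(- \frac{641}{3}\right)^{2} = \frac{410881}{9}$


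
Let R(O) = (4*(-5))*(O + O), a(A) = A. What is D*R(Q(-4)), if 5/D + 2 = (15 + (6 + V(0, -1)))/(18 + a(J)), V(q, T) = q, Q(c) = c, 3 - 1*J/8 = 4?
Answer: 8000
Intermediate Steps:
J = -8 (J = 24 - 8*4 = 24 - 32 = -8)
R(O) = -40*O
D = 50 (D = 5/(-2 + (15 + (6 + 0))/(18 - 8)) = 5/(-2 + (15 + 6)/10) = 5/(-2 + 21*(⅒)) = 5/(-2 + 21/10) = 5/(⅒) = 5*10 = 50)
D*R(Q(-4)) = 50*(-40*(-4)) = 50*160 = 8000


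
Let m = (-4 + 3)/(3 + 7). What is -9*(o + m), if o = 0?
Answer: 9/10 ≈ 0.90000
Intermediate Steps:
m = -⅒ (m = -1/10 = -1*⅒ = -⅒ ≈ -0.10000)
-9*(o + m) = -9*(0 - ⅒) = -9*(-⅒) = 9/10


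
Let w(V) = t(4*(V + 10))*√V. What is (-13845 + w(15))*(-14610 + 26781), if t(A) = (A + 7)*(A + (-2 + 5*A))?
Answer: -168507495 + 778773606*√15 ≈ 2.8477e+9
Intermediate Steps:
t(A) = (-2 + 6*A)*(7 + A) (t(A) = (7 + A)*(-2 + 6*A) = (-2 + 6*A)*(7 + A))
w(V) = √V*(1586 + 6*(40 + 4*V)² + 160*V) (w(V) = (-14 + 6*(4*(V + 10))² + 40*(4*(V + 10)))*√V = (-14 + 6*(4*(10 + V))² + 40*(4*(10 + V)))*√V = (-14 + 6*(40 + 4*V)² + 40*(40 + 4*V))*√V = (-14 + 6*(40 + 4*V)² + (1600 + 160*V))*√V = (1586 + 6*(40 + 4*V)² + 160*V)*√V = √V*(1586 + 6*(40 + 4*V)² + 160*V))
(-13845 + w(15))*(-14610 + 26781) = (-13845 + √15*(11186 + 96*15² + 2080*15))*(-14610 + 26781) = (-13845 + √15*(11186 + 96*225 + 31200))*12171 = (-13845 + √15*(11186 + 21600 + 31200))*12171 = (-13845 + √15*63986)*12171 = (-13845 + 63986*√15)*12171 = -168507495 + 778773606*√15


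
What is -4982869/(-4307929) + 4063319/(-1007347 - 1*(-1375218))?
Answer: 19337542758250/1584762149159 ≈ 12.202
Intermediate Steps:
-4982869/(-4307929) + 4063319/(-1007347 - 1*(-1375218)) = -4982869*(-1/4307929) + 4063319/(-1007347 + 1375218) = 4982869/4307929 + 4063319/367871 = 19337542758250/1584762149159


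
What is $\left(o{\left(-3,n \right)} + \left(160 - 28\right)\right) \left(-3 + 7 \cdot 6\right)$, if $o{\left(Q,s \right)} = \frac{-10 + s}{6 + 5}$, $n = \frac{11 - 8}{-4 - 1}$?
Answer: $\frac{281073}{55} \approx 5110.4$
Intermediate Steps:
$n = - \frac{3}{5}$ ($n = \frac{3}{-5} = 3 \left(- \frac{1}{5}\right) = - \frac{3}{5} \approx -0.6$)
$o{\left(Q,s \right)} = - \frac{10}{11} + \frac{s}{11}$ ($o{\left(Q,s \right)} = \frac{-10 + s}{11} = \left(-10 + s\right) \frac{1}{11} = - \frac{10}{11} + \frac{s}{11}$)
$\left(o{\left(-3,n \right)} + \left(160 - 28\right)\right) \left(-3 + 7 \cdot 6\right) = \left(\left(- \frac{10}{11} + \frac{1}{11} \left(- \frac{3}{5}\right)\right) + \left(160 - 28\right)\right) \left(-3 + 7 \cdot 6\right) = \left(\left(- \frac{10}{11} - \frac{3}{55}\right) + \left(160 - 28\right)\right) \left(-3 + 42\right) = \left(- \frac{53}{55} + 132\right) 39 = \frac{7207}{55} \cdot 39 = \frac{281073}{55}$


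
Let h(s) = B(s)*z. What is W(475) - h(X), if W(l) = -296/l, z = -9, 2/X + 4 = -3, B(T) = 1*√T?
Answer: -296/475 + 9*I*√14/7 ≈ -0.62316 + 4.8107*I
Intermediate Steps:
B(T) = √T
X = -2/7 (X = 2/(-4 - 3) = 2/(-7) = 2*(-⅐) = -2/7 ≈ -0.28571)
h(s) = -9*√s (h(s) = √s*(-9) = -9*√s)
W(475) - h(X) = -296/475 - (-9)*√(-2/7) = -296*1/475 - (-9)*I*√14/7 = -296/475 - (-9)*I*√14/7 = -296/475 + 9*I*√14/7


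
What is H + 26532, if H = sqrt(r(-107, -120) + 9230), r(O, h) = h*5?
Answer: 26532 + sqrt(8630) ≈ 26625.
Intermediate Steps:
r(O, h) = 5*h
H = sqrt(8630) (H = sqrt(5*(-120) + 9230) = sqrt(-600 + 9230) = sqrt(8630) ≈ 92.898)
H + 26532 = sqrt(8630) + 26532 = 26532 + sqrt(8630)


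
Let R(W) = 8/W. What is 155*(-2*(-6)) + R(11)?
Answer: 20468/11 ≈ 1860.7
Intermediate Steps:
155*(-2*(-6)) + R(11) = 155*(-2*(-6)) + 8/11 = 155*12 + 8*(1/11) = 1860 + 8/11 = 20468/11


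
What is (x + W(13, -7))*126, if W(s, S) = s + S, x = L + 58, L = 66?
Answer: 16380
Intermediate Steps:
x = 124 (x = 66 + 58 = 124)
W(s, S) = S + s
(x + W(13, -7))*126 = (124 + (-7 + 13))*126 = (124 + 6)*126 = 130*126 = 16380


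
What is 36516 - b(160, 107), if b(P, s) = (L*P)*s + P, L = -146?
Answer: 2535876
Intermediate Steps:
b(P, s) = P - 146*P*s (b(P, s) = (-146*P)*s + P = -146*P*s + P = P - 146*P*s)
36516 - b(160, 107) = 36516 - 160*(1 - 146*107) = 36516 - 160*(1 - 15622) = 36516 - 160*(-15621) = 36516 - 1*(-2499360) = 36516 + 2499360 = 2535876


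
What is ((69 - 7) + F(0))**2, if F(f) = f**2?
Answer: 3844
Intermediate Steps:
((69 - 7) + F(0))**2 = ((69 - 7) + 0**2)**2 = (62 + 0)**2 = 62**2 = 3844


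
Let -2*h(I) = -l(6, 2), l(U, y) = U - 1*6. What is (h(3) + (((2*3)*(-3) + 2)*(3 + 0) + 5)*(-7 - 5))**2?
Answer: 266256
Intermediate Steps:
l(U, y) = -6 + U (l(U, y) = U - 6 = -6 + U)
h(I) = 0 (h(I) = -(-1)*(-6 + 6)/2 = -(-1)*0/2 = -1/2*0 = 0)
(h(3) + (((2*3)*(-3) + 2)*(3 + 0) + 5)*(-7 - 5))**2 = (0 + (((2*3)*(-3) + 2)*(3 + 0) + 5)*(-7 - 5))**2 = (0 + ((6*(-3) + 2)*3 + 5)*(-12))**2 = (0 + ((-18 + 2)*3 + 5)*(-12))**2 = (0 + (-16*3 + 5)*(-12))**2 = (0 + (-48 + 5)*(-12))**2 = (0 - 43*(-12))**2 = (0 + 516)**2 = 516**2 = 266256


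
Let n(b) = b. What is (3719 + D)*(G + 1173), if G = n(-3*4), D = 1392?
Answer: 5933871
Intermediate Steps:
G = -12 (G = -3*4 = -12)
(3719 + D)*(G + 1173) = (3719 + 1392)*(-12 + 1173) = 5111*1161 = 5933871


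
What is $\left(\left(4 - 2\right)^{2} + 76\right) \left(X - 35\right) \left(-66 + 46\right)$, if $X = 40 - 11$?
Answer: $9600$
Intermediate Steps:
$X = 29$ ($X = 40 - 11 = 29$)
$\left(\left(4 - 2\right)^{2} + 76\right) \left(X - 35\right) \left(-66 + 46\right) = \left(\left(4 - 2\right)^{2} + 76\right) \left(29 - 35\right) \left(-66 + 46\right) = \left(2^{2} + 76\right) \left(-6\right) \left(-20\right) = \left(4 + 76\right) \left(-6\right) \left(-20\right) = 80 \left(-6\right) \left(-20\right) = \left(-480\right) \left(-20\right) = 9600$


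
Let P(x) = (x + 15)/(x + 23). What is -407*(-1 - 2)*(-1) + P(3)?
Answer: -15864/13 ≈ -1220.3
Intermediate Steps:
P(x) = (15 + x)/(23 + x)
-407*(-1 - 2)*(-1) + P(3) = -407*(-1 - 2)*(-1) + (15 + 3)/(23 + 3) = -(-1221)*(-1) + 18/26 = -407*3 + (1/26)*18 = -1221 + 9/13 = -15864/13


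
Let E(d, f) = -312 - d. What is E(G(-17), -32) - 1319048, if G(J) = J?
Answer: -1319343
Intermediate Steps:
E(G(-17), -32) - 1319048 = (-312 - 1*(-17)) - 1319048 = (-312 + 17) - 1319048 = -295 - 1319048 = -1319343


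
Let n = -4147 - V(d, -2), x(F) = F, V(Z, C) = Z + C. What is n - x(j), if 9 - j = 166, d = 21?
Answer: -4009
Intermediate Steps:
j = -157 (j = 9 - 1*166 = 9 - 166 = -157)
V(Z, C) = C + Z
n = -4166 (n = -4147 - (-2 + 21) = -4147 - 1*19 = -4147 - 19 = -4166)
n - x(j) = -4166 - 1*(-157) = -4166 + 157 = -4009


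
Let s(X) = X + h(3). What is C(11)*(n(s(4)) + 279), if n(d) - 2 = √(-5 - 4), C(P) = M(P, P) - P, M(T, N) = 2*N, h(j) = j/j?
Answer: 3091 + 33*I ≈ 3091.0 + 33.0*I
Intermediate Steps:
h(j) = 1
s(X) = 1 + X (s(X) = X + 1 = 1 + X)
C(P) = P (C(P) = 2*P - P = P)
n(d) = 2 + 3*I (n(d) = 2 + √(-5 - 4) = 2 + √(-9) = 2 + 3*I)
C(11)*(n(s(4)) + 279) = 11*((2 + 3*I) + 279) = 11*(281 + 3*I) = 3091 + 33*I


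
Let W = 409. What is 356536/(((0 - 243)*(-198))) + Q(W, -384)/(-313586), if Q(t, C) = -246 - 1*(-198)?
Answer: 27951751892/3771969201 ≈ 7.4104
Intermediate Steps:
Q(t, C) = -48 (Q(t, C) = -246 + 198 = -48)
356536/(((0 - 243)*(-198))) + Q(W, -384)/(-313586) = 356536/(((0 - 243)*(-198))) - 48/(-313586) = 356536/((-243*(-198))) - 48*(-1/313586) = 356536/48114 + 24/156793 = 356536*(1/48114) + 24/156793 = 178268/24057 + 24/156793 = 27951751892/3771969201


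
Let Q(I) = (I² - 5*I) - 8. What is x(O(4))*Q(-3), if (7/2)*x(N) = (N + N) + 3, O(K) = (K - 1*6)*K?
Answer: -416/7 ≈ -59.429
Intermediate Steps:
O(K) = K*(-6 + K) (O(K) = (K - 6)*K = (-6 + K)*K = K*(-6 + K))
x(N) = 6/7 + 4*N/7 (x(N) = 2*((N + N) + 3)/7 = 2*(2*N + 3)/7 = 2*(3 + 2*N)/7 = 6/7 + 4*N/7)
Q(I) = -8 + I² - 5*I
x(O(4))*Q(-3) = (6/7 + 4*(4*(-6 + 4))/7)*(-8 + (-3)² - 5*(-3)) = (6/7 + 4*(4*(-2))/7)*(-8 + 9 + 15) = (6/7 + (4/7)*(-8))*16 = (6/7 - 32/7)*16 = -26/7*16 = -416/7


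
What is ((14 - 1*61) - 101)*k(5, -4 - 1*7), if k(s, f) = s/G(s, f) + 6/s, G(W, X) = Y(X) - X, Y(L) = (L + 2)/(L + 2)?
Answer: -3589/15 ≈ -239.27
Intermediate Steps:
Y(L) = 1 (Y(L) = (2 + L)/(2 + L) = 1)
G(W, X) = 1 - X
k(s, f) = 6/s + s/(1 - f) (k(s, f) = s/(1 - f) + 6/s = 6/s + s/(1 - f))
((14 - 1*61) - 101)*k(5, -4 - 1*7) = ((14 - 1*61) - 101)*(6/5 - 1*5/(-1 + (-4 - 1*7))) = ((14 - 61) - 101)*(6*(⅕) - 1*5/(-1 + (-4 - 7))) = (-47 - 101)*(6/5 - 1*5/(-1 - 11)) = -148*(6/5 - 1*5/(-12)) = -148*(6/5 - 1*5*(-1/12)) = -148*(6/5 + 5/12) = -148*97/60 = -3589/15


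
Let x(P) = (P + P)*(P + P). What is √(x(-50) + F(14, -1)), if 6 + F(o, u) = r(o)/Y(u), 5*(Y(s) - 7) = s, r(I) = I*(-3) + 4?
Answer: 3*√320739/17 ≈ 99.942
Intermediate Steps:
r(I) = 4 - 3*I (r(I) = -3*I + 4 = 4 - 3*I)
Y(s) = 7 + s/5
F(o, u) = -6 + (4 - 3*o)/(7 + u/5)
x(P) = 4*P² (x(P) = (2*P)*(2*P) = 4*P²)
√(x(-50) + F(14, -1)) = √(4*(-50)² + (-190 - 15*14 - 6*(-1))/(35 - 1)) = √(4*2500 + (-190 - 210 + 6)/34) = √(10000 + (1/34)*(-394)) = √(10000 - 197/17) = √(169803/17) = 3*√320739/17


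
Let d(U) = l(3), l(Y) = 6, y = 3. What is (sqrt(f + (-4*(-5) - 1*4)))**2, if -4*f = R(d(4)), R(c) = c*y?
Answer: 23/2 ≈ 11.500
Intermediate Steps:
d(U) = 6
R(c) = 3*c (R(c) = c*3 = 3*c)
f = -9/2 (f = -3*6/4 = -1/4*18 = -9/2 ≈ -4.5000)
(sqrt(f + (-4*(-5) - 1*4)))**2 = (sqrt(-9/2 + (-4*(-5) - 1*4)))**2 = (sqrt(-9/2 + (20 - 4)))**2 = (sqrt(-9/2 + 16))**2 = (sqrt(23/2))**2 = (sqrt(46)/2)**2 = 23/2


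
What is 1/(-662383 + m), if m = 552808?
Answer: -1/109575 ≈ -9.1262e-6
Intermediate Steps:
1/(-662383 + m) = 1/(-662383 + 552808) = 1/(-109575) = -1/109575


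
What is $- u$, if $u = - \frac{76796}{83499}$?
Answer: $\frac{76796}{83499} \approx 0.91972$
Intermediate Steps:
$u = - \frac{76796}{83499}$ ($u = \left(-76796\right) \frac{1}{83499} = - \frac{76796}{83499} \approx -0.91972$)
$- u = \left(-1\right) \left(- \frac{76796}{83499}\right) = \frac{76796}{83499}$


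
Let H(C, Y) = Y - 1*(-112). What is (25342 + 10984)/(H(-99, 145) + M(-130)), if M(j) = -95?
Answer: 18163/81 ≈ 224.23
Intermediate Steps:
H(C, Y) = 112 + Y (H(C, Y) = Y + 112 = 112 + Y)
(25342 + 10984)/(H(-99, 145) + M(-130)) = (25342 + 10984)/((112 + 145) - 95) = 36326/(257 - 95) = 36326/162 = 36326*(1/162) = 18163/81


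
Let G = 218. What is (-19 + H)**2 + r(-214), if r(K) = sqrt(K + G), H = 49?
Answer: 902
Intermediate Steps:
r(K) = sqrt(218 + K) (r(K) = sqrt(K + 218) = sqrt(218 + K))
(-19 + H)**2 + r(-214) = (-19 + 49)**2 + sqrt(218 - 214) = 30**2 + sqrt(4) = 900 + 2 = 902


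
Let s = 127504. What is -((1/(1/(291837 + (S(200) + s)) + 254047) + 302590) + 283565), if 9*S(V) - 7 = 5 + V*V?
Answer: -567958307946541561/968955835816 ≈ -5.8616e+5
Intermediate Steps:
S(V) = 4/3 + V²/9 (S(V) = 7/9 + (5 + V*V)/9 = 7/9 + (5 + V²)/9 = 7/9 + (5/9 + V²/9) = 4/3 + V²/9)
-((1/(1/(291837 + (S(200) + s)) + 254047) + 302590) + 283565) = -((1/(1/(291837 + ((4/3 + (⅑)*200²) + 127504)) + 254047) + 302590) + 283565) = -((1/(1/(291837 + ((4/3 + (⅑)*40000) + 127504)) + 254047) + 302590) + 283565) = -((1/(1/(291837 + ((4/3 + 40000/9) + 127504)) + 254047) + 302590) + 283565) = -((1/(1/(291837 + (40012/9 + 127504)) + 254047) + 302590) + 283565) = -((1/(1/(291837 + 1187548/9) + 254047) + 302590) + 283565) = -((1/(1/(3814081/9) + 254047) + 302590) + 283565) = -((1/(9/3814081 + 254047) + 302590) + 283565) = -((1/(968955835816/3814081) + 302590) + 283565) = -((3814081/968955835816 + 302590) + 283565) = -(293196346363377521/968955835816 + 283565) = -1*567958307946541561/968955835816 = -567958307946541561/968955835816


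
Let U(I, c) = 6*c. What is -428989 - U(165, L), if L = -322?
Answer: -427057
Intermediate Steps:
-428989 - U(165, L) = -428989 - 6*(-322) = -428989 - 1*(-1932) = -428989 + 1932 = -427057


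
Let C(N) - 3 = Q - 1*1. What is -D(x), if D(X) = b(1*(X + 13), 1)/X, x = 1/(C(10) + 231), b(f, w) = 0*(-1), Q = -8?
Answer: 0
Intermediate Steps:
C(N) = -6 (C(N) = 3 + (-8 - 1*1) = 3 + (-8 - 1) = 3 - 9 = -6)
b(f, w) = 0
x = 1/225 (x = 1/(-6 + 231) = 1/225 ≈ 0.0044444)
D(X) = 0 (D(X) = 0/X = 0)
-D(x) = -1*0 = 0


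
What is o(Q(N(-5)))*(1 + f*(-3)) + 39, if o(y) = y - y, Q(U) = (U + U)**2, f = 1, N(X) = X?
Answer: 39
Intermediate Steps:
Q(U) = 4*U**2 (Q(U) = (2*U)**2 = 4*U**2)
o(y) = 0
o(Q(N(-5)))*(1 + f*(-3)) + 39 = 0*(1 + 1*(-3)) + 39 = 0*(1 - 3) + 39 = 0*(-2) + 39 = 0 + 39 = 39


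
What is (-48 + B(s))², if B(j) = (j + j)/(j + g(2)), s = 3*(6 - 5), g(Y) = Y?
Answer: 54756/25 ≈ 2190.2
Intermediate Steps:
s = 3 (s = 3*1 = 3)
B(j) = 2*j/(2 + j) (B(j) = (j + j)/(j + 2) = (2*j)/(2 + j) = 2*j/(2 + j))
(-48 + B(s))² = (-48 + 2*3/(2 + 3))² = (-48 + 2*3/5)² = (-48 + 2*3*(⅕))² = (-48 + 6/5)² = (-234/5)² = 54756/25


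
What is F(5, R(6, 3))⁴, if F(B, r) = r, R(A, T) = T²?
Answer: 6561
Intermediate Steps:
F(5, R(6, 3))⁴ = (3²)⁴ = 9⁴ = 6561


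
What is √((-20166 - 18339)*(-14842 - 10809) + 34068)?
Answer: √987725823 ≈ 31428.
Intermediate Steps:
√((-20166 - 18339)*(-14842 - 10809) + 34068) = √(-38505*(-25651) + 34068) = √(987691755 + 34068) = √987725823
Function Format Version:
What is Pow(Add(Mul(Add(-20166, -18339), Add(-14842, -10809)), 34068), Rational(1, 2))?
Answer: Pow(987725823, Rational(1, 2)) ≈ 31428.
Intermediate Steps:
Pow(Add(Mul(Add(-20166, -18339), Add(-14842, -10809)), 34068), Rational(1, 2)) = Pow(Add(Mul(-38505, -25651), 34068), Rational(1, 2)) = Pow(Add(987691755, 34068), Rational(1, 2)) = Pow(987725823, Rational(1, 2))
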